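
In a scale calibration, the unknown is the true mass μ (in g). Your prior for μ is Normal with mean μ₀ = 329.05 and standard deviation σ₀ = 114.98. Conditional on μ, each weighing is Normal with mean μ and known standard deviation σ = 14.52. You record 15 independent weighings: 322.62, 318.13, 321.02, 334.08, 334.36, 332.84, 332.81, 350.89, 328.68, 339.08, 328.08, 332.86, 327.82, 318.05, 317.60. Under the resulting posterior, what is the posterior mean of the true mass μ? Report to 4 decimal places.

For Normal data with known variance σ², a Normal(μ₀, σ₀²) prior on μ is conjugate. Posterior precision = 1/σ₀² + n/σ²; posterior mean is the precision-weighted average of μ₀ and x̄.
Σxᵢ = 322.62 + 318.13 + 321.02 + 334.08 + 334.36 + 332.84 + 332.81 + 350.89 + 328.68 + 339.08 + 328.08 + 332.86 + 327.82 + 318.05 + 317.60 = 4938.92, so n·x̄ = 4938.92.
σ₀² = 114.98² = 13220.4004, σ² = 14.52² = 210.8304; σ² + n·σ₀² = 210.8304 + 15·13220.4004 = 198516.8364.
Posterior mean = (μ₀/σ₀² + n·x̄/σ²)/(1/σ₀² + n/σ²) = (σ²·μ₀ + σ₀²·n·x̄)/(σ² + n·σ₀²) = (210.8304·329.05 + 13220.4004·4938.92)/198516.8364 = 65363873.686688/198516.8364 = 329.2611.

329.2611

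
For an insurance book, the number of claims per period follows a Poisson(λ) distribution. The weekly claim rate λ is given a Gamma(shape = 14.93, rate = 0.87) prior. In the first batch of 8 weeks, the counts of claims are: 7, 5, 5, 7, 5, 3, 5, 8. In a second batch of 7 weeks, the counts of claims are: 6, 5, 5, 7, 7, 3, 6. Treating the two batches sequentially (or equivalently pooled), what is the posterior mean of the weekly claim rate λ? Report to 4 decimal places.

6.2338

With a Gamma(shape α, rate β) prior, the Poisson likelihood is conjugate: the posterior is Gamma(α + ΣXᵢ, β + n).
Batch 1: sum of counts S = 45 over n = 8 weeks.
After batch 1: Gamma(α+S, β+n) = Gamma(14.93+45, 0.87+8) = Gamma(59.93, 8.87).
Batch 2: sum of counts S = 39 over n = 7 weeks.
After batch 2: Gamma(α+S, β+n) = Gamma(59.93+39, 8.87+7) = Gamma(98.93, 15.87).
Posterior mean = α/β = 98.93/15.87 = 6.2338.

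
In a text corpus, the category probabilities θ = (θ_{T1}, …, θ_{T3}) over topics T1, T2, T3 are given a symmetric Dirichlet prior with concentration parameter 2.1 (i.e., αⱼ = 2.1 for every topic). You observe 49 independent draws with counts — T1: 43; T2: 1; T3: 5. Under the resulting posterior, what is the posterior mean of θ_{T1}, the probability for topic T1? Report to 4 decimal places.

0.8156

The Dirichlet prior is conjugate to the Multinomial likelihood: each posterior αⱼ = prior αⱼ + observed count nⱼ.
Posterior concentration: (45.1, 3.1, 7.1), total = 55.3.
E[θ_{T1}|data] = α_{T1}/Σα = 45.1/55.3 = 0.8156.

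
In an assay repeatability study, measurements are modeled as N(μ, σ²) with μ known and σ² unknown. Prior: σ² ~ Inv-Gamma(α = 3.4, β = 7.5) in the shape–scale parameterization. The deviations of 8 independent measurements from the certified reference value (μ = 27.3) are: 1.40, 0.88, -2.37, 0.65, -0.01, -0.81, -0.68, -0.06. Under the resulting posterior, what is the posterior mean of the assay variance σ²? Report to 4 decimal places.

With known mean μ and an Inverse-Gamma(α, β) prior on σ², the Normal likelihood is conjugate: posterior is Inv-Gamma(α + n/2, β + Σ(xᵢ−μ)²/2).
Σ(xᵢ−μ)² = (1.40)² + (0.88)² + (-2.37)² + (0.65)² + (-0.01)² + (-0.81)² + (-0.68)² + (-0.06)² = 9.8960.
Posterior: Inv-Gamma(3.4 + 8/2, 7.5 + 9.8960/2) = Inv-Gamma(7.40, 12.44800).
E[σ²|data] = β/(α−1) = 12.44800/6.40 = 1.9450.

1.9450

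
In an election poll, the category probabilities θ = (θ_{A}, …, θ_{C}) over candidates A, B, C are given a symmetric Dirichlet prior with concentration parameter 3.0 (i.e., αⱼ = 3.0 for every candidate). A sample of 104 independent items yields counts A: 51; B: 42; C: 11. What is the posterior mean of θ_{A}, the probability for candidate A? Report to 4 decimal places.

The Dirichlet prior is conjugate to the Multinomial likelihood: each posterior αⱼ = prior αⱼ + observed count nⱼ.
Posterior concentration: (54.0, 45.0, 14.0), total = 113.0.
E[θ_{A}|data] = α_{A}/Σα = 54.0/113.0 = 0.4779.

0.4779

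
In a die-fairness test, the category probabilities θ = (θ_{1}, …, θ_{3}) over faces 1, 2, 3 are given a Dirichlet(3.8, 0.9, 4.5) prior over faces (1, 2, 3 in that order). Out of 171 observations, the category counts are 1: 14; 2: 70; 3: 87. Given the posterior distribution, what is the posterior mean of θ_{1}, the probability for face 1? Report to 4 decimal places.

0.0988

The Dirichlet prior is conjugate to the Multinomial likelihood: each posterior αⱼ = prior αⱼ + observed count nⱼ.
Posterior concentration: (17.8, 70.9, 91.5), total = 180.2.
E[θ_{1}|data] = α_{1}/Σα = 17.8/180.2 = 0.0988.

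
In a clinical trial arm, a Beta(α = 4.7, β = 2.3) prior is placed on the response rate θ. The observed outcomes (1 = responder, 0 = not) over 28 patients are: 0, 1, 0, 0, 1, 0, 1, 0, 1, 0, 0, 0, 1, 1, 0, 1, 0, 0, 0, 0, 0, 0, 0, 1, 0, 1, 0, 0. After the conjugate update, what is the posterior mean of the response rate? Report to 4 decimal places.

0.3914

The Beta prior is conjugate to a Binomial/Bernoulli likelihood; the update adds successes to α and failures to β.
Posterior: Beta(α+k, β+n−k) = Beta(4.7+9, 2.3+19) = Beta(13.7, 21.3).
Posterior mean = α/(α+β) = 13.7/35.0 = 0.3914.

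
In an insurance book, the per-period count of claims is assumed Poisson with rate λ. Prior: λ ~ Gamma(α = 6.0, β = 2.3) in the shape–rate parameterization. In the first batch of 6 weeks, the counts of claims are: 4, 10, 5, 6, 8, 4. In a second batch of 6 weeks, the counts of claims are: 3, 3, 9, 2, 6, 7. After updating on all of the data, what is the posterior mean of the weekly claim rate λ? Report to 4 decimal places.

With a Gamma(shape α, rate β) prior, the Poisson likelihood is conjugate: the posterior is Gamma(α + ΣXᵢ, β + n).
Batch 1: sum of counts S = 37 over n = 6 weeks.
After batch 1: Gamma(α+S, β+n) = Gamma(6.0+37, 2.3+6) = Gamma(43.0, 8.3).
Batch 2: sum of counts S = 30 over n = 6 weeks.
After batch 2: Gamma(α+S, β+n) = Gamma(43.0+30, 8.3+6) = Gamma(73.0, 14.3).
Posterior mean = α/β = 73.0/14.3 = 5.1049.

5.1049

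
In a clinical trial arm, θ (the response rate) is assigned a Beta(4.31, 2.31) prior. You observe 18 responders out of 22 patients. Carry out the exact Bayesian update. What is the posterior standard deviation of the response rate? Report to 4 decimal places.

0.0762

The Beta prior is conjugate to a Binomial/Bernoulli likelihood; the update adds successes to α and failures to β.
Posterior: Beta(α+k, β+n−k) = Beta(4.31+18, 2.31+4) = Beta(22.31, 6.31).
Var = αβ/((α+β)²(α+β+1)) = 22.31·6.31/(28.62²·29.62) = 0.00580236; SD = √0.00580236 = 0.0762.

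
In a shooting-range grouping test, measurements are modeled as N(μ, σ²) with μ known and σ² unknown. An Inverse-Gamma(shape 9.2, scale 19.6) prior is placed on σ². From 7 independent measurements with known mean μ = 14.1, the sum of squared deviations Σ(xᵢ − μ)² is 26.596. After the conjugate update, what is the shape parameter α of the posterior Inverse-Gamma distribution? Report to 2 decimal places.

With known mean μ and an Inverse-Gamma(α, β) prior on σ², the Normal likelihood is conjugate: posterior is Inv-Gamma(α + n/2, β + Σ(xᵢ−μ)²/2).
Posterior: Inv-Gamma(9.2 + 7/2, 19.6 + 26.596/2) = Inv-Gamma(12.70, 32.8980).
Posterior α = 12.70.

12.70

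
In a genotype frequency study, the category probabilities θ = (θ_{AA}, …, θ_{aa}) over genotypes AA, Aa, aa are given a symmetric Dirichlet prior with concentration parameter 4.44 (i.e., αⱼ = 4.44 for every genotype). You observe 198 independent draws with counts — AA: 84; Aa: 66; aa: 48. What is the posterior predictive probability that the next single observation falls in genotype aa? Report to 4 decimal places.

The Dirichlet prior is conjugate to the Multinomial likelihood: each posterior αⱼ = prior αⱼ + observed count nⱼ.
Posterior concentration: (88.44, 70.44, 52.44), total = 211.32.
P(next = aa | data) = α_{aa}/Σα = 0.2482.

0.2482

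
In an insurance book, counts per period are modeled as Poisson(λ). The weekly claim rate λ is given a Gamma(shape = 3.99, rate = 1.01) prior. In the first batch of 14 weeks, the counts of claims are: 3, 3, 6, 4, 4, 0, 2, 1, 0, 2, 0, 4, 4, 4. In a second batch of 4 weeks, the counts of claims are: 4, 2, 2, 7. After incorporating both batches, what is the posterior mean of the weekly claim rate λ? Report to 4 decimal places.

2.9453

With a Gamma(shape α, rate β) prior, the Poisson likelihood is conjugate: the posterior is Gamma(α + ΣXᵢ, β + n).
Batch 1: sum of counts S = 37 over n = 14 weeks.
After batch 1: Gamma(α+S, β+n) = Gamma(3.99+37, 1.01+14) = Gamma(40.99, 15.01).
Batch 2: sum of counts S = 15 over n = 4 weeks.
After batch 2: Gamma(α+S, β+n) = Gamma(40.99+15, 15.01+4) = Gamma(55.99, 19.01).
Posterior mean = α/β = 55.99/19.01 = 2.9453.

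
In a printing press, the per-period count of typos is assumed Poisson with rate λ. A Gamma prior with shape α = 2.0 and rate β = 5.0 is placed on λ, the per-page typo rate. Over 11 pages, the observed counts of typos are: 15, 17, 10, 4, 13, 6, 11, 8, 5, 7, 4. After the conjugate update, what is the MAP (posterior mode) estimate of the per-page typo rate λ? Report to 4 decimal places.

With a Gamma(shape α, rate β) prior, the Poisson likelihood is conjugate: the posterior is Gamma(α + ΣXᵢ, β + n).
Sum of counts S = 100 over n = 11 pages.
Posterior: Gamma(α+S, β+n) = Gamma(2.0+100, 5.0+11) = Gamma(102.0, 16.0).
Mode of Gamma(α,β) for α≥1 is (α−1)/β = 101.0/16.0 = 6.3125.

6.3125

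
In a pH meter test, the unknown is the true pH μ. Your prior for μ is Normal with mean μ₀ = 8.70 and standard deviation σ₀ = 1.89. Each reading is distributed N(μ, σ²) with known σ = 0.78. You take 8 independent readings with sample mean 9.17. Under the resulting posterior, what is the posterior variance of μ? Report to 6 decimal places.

For Normal data with known variance σ², a Normal(μ₀, σ₀²) prior on μ is conjugate. Posterior precision = 1/σ₀² + n/σ²; posterior mean is the precision-weighted average of μ₀ and x̄.
σ₀² = 1.89² = 3.5721, σ² = 0.78² = 0.6084; σ² + n·σ₀² = 0.6084 + 8·3.5721 = 29.1852.
Posterior precision = 1/σ₀² + n/σ² = 1/3.5721 + 8/0.6084 = (σ² + n·σ₀²)/(σ₀²σ²) = 29.1852/(3.5721·0.6084); posterior variance σₙ² = σ₀²σ²/(σ² + n·σ₀²) = 3.5721·0.6084/29.1852 = 0.074465.

0.074465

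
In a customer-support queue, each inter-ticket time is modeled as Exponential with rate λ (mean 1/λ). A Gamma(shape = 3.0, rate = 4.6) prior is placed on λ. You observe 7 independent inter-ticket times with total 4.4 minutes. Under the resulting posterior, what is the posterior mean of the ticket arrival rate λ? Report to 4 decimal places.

1.1111

With a Gamma(shape α, rate β) prior on the exponential rate λ, the posterior after n observations with total T = Σxᵢ is Gamma(α+n, β+T).
Posterior: Gamma(3.0+7, 4.6+4.4) = Gamma(10.0, 9.0).
Posterior mean of λ = α/β = 10.0/9.0 = 1.1111.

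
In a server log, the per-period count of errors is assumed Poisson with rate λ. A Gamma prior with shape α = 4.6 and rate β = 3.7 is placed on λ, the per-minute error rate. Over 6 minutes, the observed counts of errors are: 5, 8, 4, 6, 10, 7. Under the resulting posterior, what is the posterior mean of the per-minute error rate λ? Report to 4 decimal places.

4.5979

With a Gamma(shape α, rate β) prior, the Poisson likelihood is conjugate: the posterior is Gamma(α + ΣXᵢ, β + n).
Sum of counts S = 40 over n = 6 minutes.
Posterior: Gamma(α+S, β+n) = Gamma(4.6+40, 3.7+6) = Gamma(44.6, 9.7).
Posterior mean = α/β = 44.6/9.7 = 4.5979.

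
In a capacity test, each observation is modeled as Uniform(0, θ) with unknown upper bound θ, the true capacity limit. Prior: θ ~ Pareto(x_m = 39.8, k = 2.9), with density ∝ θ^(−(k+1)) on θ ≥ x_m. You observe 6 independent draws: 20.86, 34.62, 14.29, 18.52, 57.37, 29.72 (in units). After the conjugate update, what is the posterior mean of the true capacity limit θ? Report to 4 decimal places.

A Pareto(scale x_m, shape k) prior on the upper bound θ of Uniform(0, θ) is conjugate: posterior is Pareto(max(x_m, max xᵢ), k + n).
Sample maximum = 57.37; prior scale x_m = 39.8 → posterior scale = max = 57.37.
Posterior shape = 2.9 + 6 = 8.9.
E[θ|data] = k·x_m/(k−1) = 8.9·57.37/7.9 = 64.6320.

64.6320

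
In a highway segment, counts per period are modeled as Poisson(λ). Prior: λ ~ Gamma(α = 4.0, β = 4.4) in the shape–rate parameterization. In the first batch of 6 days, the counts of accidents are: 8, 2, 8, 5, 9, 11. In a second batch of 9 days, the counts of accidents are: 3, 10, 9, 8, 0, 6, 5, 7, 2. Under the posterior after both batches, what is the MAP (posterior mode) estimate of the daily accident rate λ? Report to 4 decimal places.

With a Gamma(shape α, rate β) prior, the Poisson likelihood is conjugate: the posterior is Gamma(α + ΣXᵢ, β + n).
Batch 1: sum of counts S = 43 over n = 6 days.
After batch 1: Gamma(α+S, β+n) = Gamma(4.0+43, 4.4+6) = Gamma(47.0, 10.4).
Batch 2: sum of counts S = 50 over n = 9 days.
After batch 2: Gamma(α+S, β+n) = Gamma(47.0+50, 10.4+9) = Gamma(97.0, 19.4).
Mode of Gamma(α,β) for α≥1 is (α−1)/β = 96.0/19.4 = 4.9485.

4.9485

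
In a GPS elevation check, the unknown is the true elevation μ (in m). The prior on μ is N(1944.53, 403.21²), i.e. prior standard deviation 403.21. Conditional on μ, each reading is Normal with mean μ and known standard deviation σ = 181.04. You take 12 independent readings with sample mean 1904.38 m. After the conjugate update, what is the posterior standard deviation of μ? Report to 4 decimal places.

For Normal data with known variance σ², a Normal(μ₀, σ₀²) prior on μ is conjugate. Posterior precision = 1/σ₀² + n/σ²; posterior mean is the precision-weighted average of μ₀ and x̄.
σ₀² = 403.21² = 162578.3041, σ² = 181.04² = 32775.4816; σ² + n·σ₀² = 32775.4816 + 12·162578.3041 = 1983715.1308.
Posterior precision = 1/σ₀² + n/σ² = 1/162578.3041 + 12/32775.4816 = (σ² + n·σ₀²)/(σ₀²σ²) = 1983715.1308/(162578.3041·32775.4816); posterior variance σₙ² = σ₀²σ²/(σ² + n·σ₀²) = 162578.3041·32775.4816/1983715.1308 = 2686.163014.
Posterior SD = √σₙ² = √(162578.3041·32775.4816/1983715.1308) = 51.8282.

51.8282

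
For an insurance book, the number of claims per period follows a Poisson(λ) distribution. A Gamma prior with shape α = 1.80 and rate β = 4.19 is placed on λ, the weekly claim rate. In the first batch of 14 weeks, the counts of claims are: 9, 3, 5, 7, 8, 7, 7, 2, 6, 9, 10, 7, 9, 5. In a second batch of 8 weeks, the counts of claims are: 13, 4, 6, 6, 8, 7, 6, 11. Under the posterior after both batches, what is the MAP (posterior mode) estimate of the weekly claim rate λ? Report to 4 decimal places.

5.9488

With a Gamma(shape α, rate β) prior, the Poisson likelihood is conjugate: the posterior is Gamma(α + ΣXᵢ, β + n).
Batch 1: sum of counts S = 94 over n = 14 weeks.
After batch 1: Gamma(α+S, β+n) = Gamma(1.80+94, 4.19+14) = Gamma(95.80, 18.19).
Batch 2: sum of counts S = 61 over n = 8 weeks.
After batch 2: Gamma(α+S, β+n) = Gamma(95.80+61, 18.19+8) = Gamma(156.80, 26.19).
Mode of Gamma(α,β) for α≥1 is (α−1)/β = 155.80/26.19 = 5.9488.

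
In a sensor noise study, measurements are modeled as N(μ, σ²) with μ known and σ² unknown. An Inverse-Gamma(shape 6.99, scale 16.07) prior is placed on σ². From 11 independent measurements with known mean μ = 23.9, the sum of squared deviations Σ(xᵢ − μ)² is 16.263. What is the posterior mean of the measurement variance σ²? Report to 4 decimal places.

With known mean μ and an Inverse-Gamma(α, β) prior on σ², the Normal likelihood is conjugate: posterior is Inv-Gamma(α + n/2, β + Σ(xᵢ−μ)²/2).
Posterior: Inv-Gamma(6.99 + 11/2, 16.07 + 16.263/2) = Inv-Gamma(12.49, 24.2015).
E[σ²|data] = β/(α−1) = 24.2015/11.49 = 2.1063.

2.1063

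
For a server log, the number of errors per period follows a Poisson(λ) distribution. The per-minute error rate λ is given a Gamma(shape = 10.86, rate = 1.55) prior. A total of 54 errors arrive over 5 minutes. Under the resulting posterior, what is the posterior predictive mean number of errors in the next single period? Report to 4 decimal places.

With a Gamma(shape α, rate β) prior, the Poisson likelihood is conjugate: the posterior is Gamma(α + ΣXᵢ, β + n).
Posterior: Gamma(α+S, β+n) = Gamma(10.86+54, 1.55+5) = Gamma(64.86, 6.55).
The predictive distribution for one future period is NegBinom with mean α/β = 9.9023.

9.9023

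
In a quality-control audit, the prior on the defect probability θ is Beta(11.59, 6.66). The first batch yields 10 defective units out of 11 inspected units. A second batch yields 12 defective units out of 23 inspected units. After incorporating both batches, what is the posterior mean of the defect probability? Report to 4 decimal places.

The Beta prior is conjugate to a Binomial/Bernoulli likelihood; the update adds successes to α and failures to β.
After batch 1: Beta(11.59+10, 6.66+1) = Beta(21.59, 7.66).
After batch 2: Beta(21.59+12, 7.66+11) = Beta(33.59, 18.66).
Posterior mean = α/(α+β) = 33.59/52.25 = 0.6429.

0.6429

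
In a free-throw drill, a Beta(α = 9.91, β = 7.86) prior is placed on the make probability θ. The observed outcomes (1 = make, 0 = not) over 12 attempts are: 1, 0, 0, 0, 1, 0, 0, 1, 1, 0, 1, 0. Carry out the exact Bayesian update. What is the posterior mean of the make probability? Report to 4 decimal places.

0.5008

The Beta prior is conjugate to a Binomial/Bernoulli likelihood; the update adds successes to α and failures to β.
Posterior: Beta(α+k, β+n−k) = Beta(9.91+5, 7.86+7) = Beta(14.91, 14.86).
Posterior mean = α/(α+β) = 14.91/29.77 = 0.5008.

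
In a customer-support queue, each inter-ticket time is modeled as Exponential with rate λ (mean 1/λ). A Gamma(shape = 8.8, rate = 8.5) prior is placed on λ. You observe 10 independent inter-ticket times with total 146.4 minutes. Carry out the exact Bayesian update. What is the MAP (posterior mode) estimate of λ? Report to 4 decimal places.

0.1149

With a Gamma(shape α, rate β) prior on the exponential rate λ, the posterior after n observations with total T = Σxᵢ is Gamma(α+n, β+T).
Posterior: Gamma(8.8+10, 8.5+146.4) = Gamma(18.8, 154.9).
Mode = (α−1)/β = 0.1149.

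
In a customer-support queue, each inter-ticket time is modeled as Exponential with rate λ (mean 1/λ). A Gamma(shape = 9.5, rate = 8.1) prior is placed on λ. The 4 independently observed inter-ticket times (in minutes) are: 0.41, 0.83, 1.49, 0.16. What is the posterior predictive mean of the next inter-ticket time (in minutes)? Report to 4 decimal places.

With a Gamma(shape α, rate β) prior on the exponential rate λ, the posterior after n observations with total T = Σxᵢ is Gamma(α+n, β+T).
Sum of observations T = 2.89 minutes; n = 4.
Posterior: Gamma(9.5+4, 8.1+2.89) = Gamma(13.5, 10.99).
The predictive distribution for the next observation is Lomax; its mean is β/(α−1) = 10.99/12.5 = 0.8792.

0.8792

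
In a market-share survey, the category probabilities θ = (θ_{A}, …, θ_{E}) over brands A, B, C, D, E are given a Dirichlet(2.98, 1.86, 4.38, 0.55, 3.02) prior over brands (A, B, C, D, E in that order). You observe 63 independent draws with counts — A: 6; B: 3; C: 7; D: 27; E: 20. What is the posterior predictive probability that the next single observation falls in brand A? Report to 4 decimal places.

0.1185

The Dirichlet prior is conjugate to the Multinomial likelihood: each posterior αⱼ = prior αⱼ + observed count nⱼ.
Posterior concentration: (8.98, 4.86, 11.38, 27.55, 23.02), total = 75.79.
P(next = A | data) = α_{A}/Σα = 0.1185.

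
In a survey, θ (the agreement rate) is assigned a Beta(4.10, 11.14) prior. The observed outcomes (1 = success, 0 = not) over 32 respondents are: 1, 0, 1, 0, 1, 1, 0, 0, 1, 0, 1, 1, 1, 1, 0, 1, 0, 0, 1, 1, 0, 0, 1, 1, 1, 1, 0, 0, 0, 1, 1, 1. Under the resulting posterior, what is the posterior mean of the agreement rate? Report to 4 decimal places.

0.4890

The Beta prior is conjugate to a Binomial/Bernoulli likelihood; the update adds successes to α and failures to β.
Posterior: Beta(α+k, β+n−k) = Beta(4.10+19, 11.14+13) = Beta(23.10, 24.14).
Posterior mean = α/(α+β) = 23.10/47.24 = 0.4890.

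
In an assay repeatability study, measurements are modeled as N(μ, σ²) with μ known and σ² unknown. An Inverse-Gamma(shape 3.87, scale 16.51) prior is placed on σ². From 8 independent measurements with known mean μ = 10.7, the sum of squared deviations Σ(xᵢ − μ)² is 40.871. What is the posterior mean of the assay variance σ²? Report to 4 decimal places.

5.3778

With known mean μ and an Inverse-Gamma(α, β) prior on σ², the Normal likelihood is conjugate: posterior is Inv-Gamma(α + n/2, β + Σ(xᵢ−μ)²/2).
Posterior: Inv-Gamma(3.87 + 8/2, 16.51 + 40.871/2) = Inv-Gamma(7.87, 36.9455).
E[σ²|data] = β/(α−1) = 36.9455/6.87 = 5.3778.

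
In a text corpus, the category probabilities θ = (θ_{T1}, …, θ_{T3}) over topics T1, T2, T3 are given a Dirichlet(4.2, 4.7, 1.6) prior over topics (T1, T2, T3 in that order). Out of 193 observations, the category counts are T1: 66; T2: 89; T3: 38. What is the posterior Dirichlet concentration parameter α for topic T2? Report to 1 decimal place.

The Dirichlet prior is conjugate to the Multinomial likelihood: each posterior αⱼ = prior αⱼ + observed count nⱼ.
Posterior concentration: (70.2, 93.7, 39.6), total = 203.5.
α_{T2} = 4.7 + 89 = 93.7.

93.7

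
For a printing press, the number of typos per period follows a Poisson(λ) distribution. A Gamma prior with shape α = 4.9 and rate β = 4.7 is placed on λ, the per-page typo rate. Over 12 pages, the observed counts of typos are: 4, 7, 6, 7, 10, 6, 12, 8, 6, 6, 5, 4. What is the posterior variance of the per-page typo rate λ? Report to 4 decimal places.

With a Gamma(shape α, rate β) prior, the Poisson likelihood is conjugate: the posterior is Gamma(α + ΣXᵢ, β + n).
Sum of counts S = 81 over n = 12 pages.
Posterior: Gamma(α+S, β+n) = Gamma(4.9+81, 4.7+12) = Gamma(85.9, 16.7).
Var = α/β² = 85.9/16.7² = 0.3080.

0.3080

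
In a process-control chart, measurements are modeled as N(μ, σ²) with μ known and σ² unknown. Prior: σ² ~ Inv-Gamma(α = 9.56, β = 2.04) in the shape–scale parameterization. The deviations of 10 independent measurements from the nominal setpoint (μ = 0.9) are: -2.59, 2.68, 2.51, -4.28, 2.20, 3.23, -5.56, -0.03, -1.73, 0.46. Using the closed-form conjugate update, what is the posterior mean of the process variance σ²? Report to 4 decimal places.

3.3916

With known mean μ and an Inverse-Gamma(α, β) prior on σ², the Normal likelihood is conjugate: posterior is Inv-Gamma(α + n/2, β + Σ(xᵢ−μ)²/2).
Σ(xᵢ−μ)² = (-2.59)² + (2.68)² + (2.51)² + (-4.28)² + (2.20)² + (3.23)² + (-5.56)² + (-0.03)² + (-1.73)² + (0.46)² = 87.9009.
Posterior: Inv-Gamma(9.56 + 10/2, 2.04 + 87.9009/2) = Inv-Gamma(14.56, 45.99045).
E[σ²|data] = β/(α−1) = 45.99045/13.56 = 3.3916.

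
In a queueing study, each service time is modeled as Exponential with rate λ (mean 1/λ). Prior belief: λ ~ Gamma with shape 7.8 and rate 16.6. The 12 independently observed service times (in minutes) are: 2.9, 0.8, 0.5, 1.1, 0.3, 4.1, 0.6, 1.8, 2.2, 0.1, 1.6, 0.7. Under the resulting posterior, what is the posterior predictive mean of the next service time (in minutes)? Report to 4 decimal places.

1.7713

With a Gamma(shape α, rate β) prior on the exponential rate λ, the posterior after n observations with total T = Σxᵢ is Gamma(α+n, β+T).
Sum of observations T = 16.7 minutes; n = 12.
Posterior: Gamma(7.8+12, 16.6+16.7) = Gamma(19.8, 33.3).
The predictive distribution for the next observation is Lomax; its mean is β/(α−1) = 33.3/18.8 = 1.7713.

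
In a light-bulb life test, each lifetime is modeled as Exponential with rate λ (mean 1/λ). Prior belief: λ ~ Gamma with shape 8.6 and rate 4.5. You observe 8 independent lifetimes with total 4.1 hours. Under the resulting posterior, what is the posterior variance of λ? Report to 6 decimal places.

With a Gamma(shape α, rate β) prior on the exponential rate λ, the posterior after n observations with total T = Σxᵢ is Gamma(α+n, β+T).
Posterior: Gamma(8.6+8, 4.5+4.1) = Gamma(16.6, 8.6).
Var = α/β² = 0.224446.

0.224446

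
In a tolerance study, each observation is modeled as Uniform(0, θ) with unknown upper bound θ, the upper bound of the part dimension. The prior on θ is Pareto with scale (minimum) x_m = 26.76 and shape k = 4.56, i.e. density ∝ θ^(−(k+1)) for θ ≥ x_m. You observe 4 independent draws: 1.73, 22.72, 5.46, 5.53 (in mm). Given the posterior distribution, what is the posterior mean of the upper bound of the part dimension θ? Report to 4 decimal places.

A Pareto(scale x_m, shape k) prior on the upper bound θ of Uniform(0, θ) is conjugate: posterior is Pareto(max(x_m, max xᵢ), k + n).
Sample maximum = 22.72; prior scale x_m = 26.76 → posterior scale = max = 26.76.
Posterior shape = 4.56 + 4 = 8.56.
E[θ|data] = k·x_m/(k−1) = 8.56·26.76/7.56 = 30.2997.

30.2997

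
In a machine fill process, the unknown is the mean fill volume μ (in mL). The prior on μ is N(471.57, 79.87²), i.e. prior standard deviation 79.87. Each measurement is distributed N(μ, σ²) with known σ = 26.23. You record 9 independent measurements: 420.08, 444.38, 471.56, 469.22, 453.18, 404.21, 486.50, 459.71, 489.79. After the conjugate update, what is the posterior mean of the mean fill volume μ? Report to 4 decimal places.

455.5948

For Normal data with known variance σ², a Normal(μ₀, σ₀²) prior on μ is conjugate. Posterior precision = 1/σ₀² + n/σ²; posterior mean is the precision-weighted average of μ₀ and x̄.
Σxᵢ = 420.08 + 444.38 + 471.56 + 469.22 + 453.18 + 404.21 + 486.50 + 459.71 + 489.79 = 4098.63, so n·x̄ = 4098.63.
σ₀² = 79.87² = 6379.2169, σ² = 26.23² = 688.0129; σ² + n·σ₀² = 688.0129 + 9·6379.2169 = 58100.965.
Posterior mean = (μ₀/σ₀² + n·x̄/σ²)/(1/σ₀² + n/σ²) = (σ²·μ₀ + σ₀²·n·x̄)/(σ² + n·σ₀²) = (688.0129·471.57 + 6379.2169·4098.63)/58100.965 = 26470496.0061/58100.965 = 455.5948.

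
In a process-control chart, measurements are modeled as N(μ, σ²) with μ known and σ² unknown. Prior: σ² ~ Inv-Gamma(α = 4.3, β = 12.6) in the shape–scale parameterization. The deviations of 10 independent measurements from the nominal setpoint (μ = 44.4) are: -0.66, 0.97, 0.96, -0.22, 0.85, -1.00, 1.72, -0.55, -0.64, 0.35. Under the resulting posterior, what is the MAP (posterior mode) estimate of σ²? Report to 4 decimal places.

1.6050

With known mean μ and an Inverse-Gamma(α, β) prior on σ², the Normal likelihood is conjugate: posterior is Inv-Gamma(α + n/2, β + Σ(xᵢ−μ)²/2).
Σ(xᵢ−μ)² = (-0.66)² + (0.97)² + (0.96)² + (-0.22)² + (0.85)² + (-1.00)² + (1.72)² + (-0.55)² + (-0.64)² + (0.35)² = 7.8620.
Posterior: Inv-Gamma(4.3 + 10/2, 12.6 + 7.8620/2) = Inv-Gamma(9.30, 16.53100).
Mode = β/(α+1) = 16.53100/10.30 = 1.6050.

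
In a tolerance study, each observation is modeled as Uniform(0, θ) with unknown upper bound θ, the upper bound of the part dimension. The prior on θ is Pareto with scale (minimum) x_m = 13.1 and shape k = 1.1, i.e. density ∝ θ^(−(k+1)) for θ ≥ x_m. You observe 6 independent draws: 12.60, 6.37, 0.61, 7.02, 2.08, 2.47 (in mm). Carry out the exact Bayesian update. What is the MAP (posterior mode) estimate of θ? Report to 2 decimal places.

A Pareto(scale x_m, shape k) prior on the upper bound θ of Uniform(0, θ) is conjugate: posterior is Pareto(max(x_m, max xᵢ), k + n).
Sample maximum = 12.60; prior scale x_m = 13.1 → posterior scale = max = 13.10.
Posterior shape = 1.1 + 6 = 7.1.
The Pareto density is decreasing on [x_m, ∞), so the mode is x_m = 13.10.

13.10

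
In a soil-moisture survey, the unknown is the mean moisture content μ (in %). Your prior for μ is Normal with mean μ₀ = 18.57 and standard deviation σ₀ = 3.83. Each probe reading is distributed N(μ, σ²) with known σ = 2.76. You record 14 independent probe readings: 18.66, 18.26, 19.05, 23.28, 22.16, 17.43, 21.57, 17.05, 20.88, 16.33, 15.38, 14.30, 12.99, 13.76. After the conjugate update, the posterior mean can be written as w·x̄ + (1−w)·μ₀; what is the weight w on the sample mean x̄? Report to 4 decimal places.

For Normal data with known variance σ², a Normal(μ₀, σ₀²) prior on μ is conjugate. Posterior precision = 1/σ₀² + n/σ²; posterior mean is the precision-weighted average of μ₀ and x̄.
σ₀² = 3.83² = 14.6689, σ² = 2.76² = 7.6176. Prior precision 1/σ₀² = 1/14.6689; data precision n/σ² = 14/7.6176.
w = (n/σ²)/(1/σ₀² + n/σ²) = n·σ₀²/(σ² + n·σ₀²) = 14·14.6689/(7.6176 + 14·14.6689) = 205.3646/212.9822 = 0.9642.

0.9642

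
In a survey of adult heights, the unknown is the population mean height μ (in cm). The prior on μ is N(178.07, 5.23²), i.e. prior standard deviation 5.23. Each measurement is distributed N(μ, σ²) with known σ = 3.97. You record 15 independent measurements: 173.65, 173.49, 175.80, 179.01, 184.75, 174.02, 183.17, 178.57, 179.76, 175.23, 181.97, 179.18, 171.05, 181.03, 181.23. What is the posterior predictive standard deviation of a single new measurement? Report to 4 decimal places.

For Normal data with known variance σ², a Normal(μ₀, σ₀²) prior on μ is conjugate. Posterior precision = 1/σ₀² + n/σ²; posterior mean is the precision-weighted average of μ₀ and x̄.
σ₀² = 5.23² = 27.3529, σ² = 3.97² = 15.7609; σ² + n·σ₀² = 15.7609 + 15·27.3529 = 426.0544.
Posterior precision = 1/σ₀² + n/σ² = 1/27.3529 + 15/15.7609 = (σ² + n·σ₀²)/(σ₀²σ²) = 426.0544/(27.3529·15.7609); posterior variance σₙ² = σ₀²σ²/(σ² + n·σ₀²) = 27.3529·15.7609/426.0544 = 1.011857.
Predictive variance for one new observation = σₙ² + σ² = 27.3529·15.7609/426.0544 + 15.7609 = σ²·(σ₀² + 426.0544)/426.0544 = 15.7609·453.4073/426.0544 = 16.772757; SD = √(15.7609·453.4073/426.0544) = 4.0955.

4.0955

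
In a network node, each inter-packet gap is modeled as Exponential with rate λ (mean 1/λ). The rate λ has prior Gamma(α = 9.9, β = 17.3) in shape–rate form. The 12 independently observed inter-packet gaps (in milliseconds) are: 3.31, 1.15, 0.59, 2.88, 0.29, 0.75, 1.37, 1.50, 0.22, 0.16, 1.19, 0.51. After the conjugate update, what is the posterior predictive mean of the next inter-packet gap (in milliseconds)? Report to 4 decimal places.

With a Gamma(shape α, rate β) prior on the exponential rate λ, the posterior after n observations with total T = Σxᵢ is Gamma(α+n, β+T).
Sum of observations T = 13.92 milliseconds; n = 12.
Posterior: Gamma(9.9+12, 17.3+13.92) = Gamma(21.9, 31.22).
The predictive distribution for the next observation is Lomax; its mean is β/(α−1) = 31.22/20.9 = 1.4938.

1.4938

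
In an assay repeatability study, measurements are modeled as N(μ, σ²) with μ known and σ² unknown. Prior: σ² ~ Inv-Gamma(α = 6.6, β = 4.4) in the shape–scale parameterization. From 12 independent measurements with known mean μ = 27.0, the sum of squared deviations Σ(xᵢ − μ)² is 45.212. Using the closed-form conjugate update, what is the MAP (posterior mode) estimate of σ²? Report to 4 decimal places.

With known mean μ and an Inverse-Gamma(α, β) prior on σ², the Normal likelihood is conjugate: posterior is Inv-Gamma(α + n/2, β + Σ(xᵢ−μ)²/2).
Posterior: Inv-Gamma(6.6 + 12/2, 4.4 + 45.212/2) = Inv-Gamma(12.60, 27.0060).
Mode = β/(α+1) = 27.0060/13.60 = 1.9857.

1.9857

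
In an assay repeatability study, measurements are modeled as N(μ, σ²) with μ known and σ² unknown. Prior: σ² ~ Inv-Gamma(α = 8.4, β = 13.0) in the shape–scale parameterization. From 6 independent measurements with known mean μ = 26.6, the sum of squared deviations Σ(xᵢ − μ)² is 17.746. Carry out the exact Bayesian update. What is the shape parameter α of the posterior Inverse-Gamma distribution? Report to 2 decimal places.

11.40

With known mean μ and an Inverse-Gamma(α, β) prior on σ², the Normal likelihood is conjugate: posterior is Inv-Gamma(α + n/2, β + Σ(xᵢ−μ)²/2).
Posterior: Inv-Gamma(8.4 + 6/2, 13.0 + 17.746/2) = Inv-Gamma(11.40, 21.8730).
Posterior α = 11.40.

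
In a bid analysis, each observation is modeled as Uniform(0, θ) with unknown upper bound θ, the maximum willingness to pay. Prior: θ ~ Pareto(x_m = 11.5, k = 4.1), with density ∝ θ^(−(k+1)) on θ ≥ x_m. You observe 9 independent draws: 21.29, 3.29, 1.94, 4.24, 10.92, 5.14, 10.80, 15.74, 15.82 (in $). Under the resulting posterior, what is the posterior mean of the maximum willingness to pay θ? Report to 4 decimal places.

23.0495

A Pareto(scale x_m, shape k) prior on the upper bound θ of Uniform(0, θ) is conjugate: posterior is Pareto(max(x_m, max xᵢ), k + n).
Sample maximum = 21.29; prior scale x_m = 11.5 → posterior scale = max = 21.29.
Posterior shape = 4.1 + 9 = 13.1.
E[θ|data] = k·x_m/(k−1) = 13.1·21.29/12.1 = 23.0495.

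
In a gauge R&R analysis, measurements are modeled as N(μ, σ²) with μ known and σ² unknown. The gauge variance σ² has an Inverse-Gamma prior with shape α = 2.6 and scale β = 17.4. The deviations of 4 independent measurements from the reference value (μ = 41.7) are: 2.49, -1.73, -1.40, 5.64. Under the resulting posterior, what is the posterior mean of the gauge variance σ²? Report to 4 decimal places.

10.8004

With known mean μ and an Inverse-Gamma(α, β) prior on σ², the Normal likelihood is conjugate: posterior is Inv-Gamma(α + n/2, β + Σ(xᵢ−μ)²/2).
Σ(xᵢ−μ)² = (2.49)² + (-1.73)² + (-1.40)² + (5.64)² = 42.9626.
Posterior: Inv-Gamma(2.6 + 4/2, 17.4 + 42.9626/2) = Inv-Gamma(4.60, 38.88130).
E[σ²|data] = β/(α−1) = 38.88130/3.60 = 10.8004.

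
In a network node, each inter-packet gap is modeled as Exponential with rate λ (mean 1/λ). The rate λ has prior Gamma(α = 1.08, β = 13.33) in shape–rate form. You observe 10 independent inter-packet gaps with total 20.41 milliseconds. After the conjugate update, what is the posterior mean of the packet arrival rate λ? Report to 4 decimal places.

0.3284

With a Gamma(shape α, rate β) prior on the exponential rate λ, the posterior after n observations with total T = Σxᵢ is Gamma(α+n, β+T).
Posterior: Gamma(1.08+10, 13.33+20.41) = Gamma(11.08, 33.74).
Posterior mean of λ = α/β = 11.08/33.74 = 0.3284.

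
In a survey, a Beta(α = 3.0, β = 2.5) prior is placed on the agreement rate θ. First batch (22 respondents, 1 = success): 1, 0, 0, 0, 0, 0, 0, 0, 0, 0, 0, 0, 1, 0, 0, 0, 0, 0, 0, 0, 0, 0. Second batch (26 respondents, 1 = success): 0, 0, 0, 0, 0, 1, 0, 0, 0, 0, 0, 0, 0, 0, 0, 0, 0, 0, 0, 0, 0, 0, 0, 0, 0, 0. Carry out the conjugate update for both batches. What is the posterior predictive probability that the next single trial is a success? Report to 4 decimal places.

The Beta prior is conjugate to a Binomial/Bernoulli likelihood; the update adds successes to α and failures to β.
After batch 1: Beta(3.0+2, 2.5+20) = Beta(5.0, 22.5).
After batch 2: Beta(5.0+1, 22.5+25) = Beta(6.0, 47.5).
For a single future Bernoulli trial, P(success | data) = α/(α+β) = 0.1121.

0.1121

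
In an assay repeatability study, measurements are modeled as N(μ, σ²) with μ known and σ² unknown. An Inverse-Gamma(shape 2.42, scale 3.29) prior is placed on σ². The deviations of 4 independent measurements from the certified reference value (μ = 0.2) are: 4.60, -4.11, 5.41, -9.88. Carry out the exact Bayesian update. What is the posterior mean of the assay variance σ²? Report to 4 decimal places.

25.0752

With known mean μ and an Inverse-Gamma(α, β) prior on σ², the Normal likelihood is conjugate: posterior is Inv-Gamma(α + n/2, β + Σ(xᵢ−μ)²/2).
Σ(xᵢ−μ)² = (4.60)² + (-4.11)² + (5.41)² + (-9.88)² = 164.9346.
Posterior: Inv-Gamma(2.42 + 4/2, 3.29 + 164.9346/2) = Inv-Gamma(4.42, 85.75730).
E[σ²|data] = β/(α−1) = 85.75730/3.42 = 25.0752.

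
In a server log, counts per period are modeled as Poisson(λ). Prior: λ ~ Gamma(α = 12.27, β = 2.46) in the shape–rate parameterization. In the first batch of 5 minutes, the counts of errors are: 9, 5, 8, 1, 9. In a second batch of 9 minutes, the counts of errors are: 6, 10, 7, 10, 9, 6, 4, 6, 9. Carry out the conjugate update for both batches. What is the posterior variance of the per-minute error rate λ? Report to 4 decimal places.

0.4107

With a Gamma(shape α, rate β) prior, the Poisson likelihood is conjugate: the posterior is Gamma(α + ΣXᵢ, β + n).
Batch 1: sum of counts S = 32 over n = 5 minutes.
After batch 1: Gamma(α+S, β+n) = Gamma(12.27+32, 2.46+5) = Gamma(44.27, 7.46).
Batch 2: sum of counts S = 67 over n = 9 minutes.
After batch 2: Gamma(α+S, β+n) = Gamma(44.27+67, 7.46+9) = Gamma(111.27, 16.46).
Var = α/β² = 111.27/16.46² = 0.4107.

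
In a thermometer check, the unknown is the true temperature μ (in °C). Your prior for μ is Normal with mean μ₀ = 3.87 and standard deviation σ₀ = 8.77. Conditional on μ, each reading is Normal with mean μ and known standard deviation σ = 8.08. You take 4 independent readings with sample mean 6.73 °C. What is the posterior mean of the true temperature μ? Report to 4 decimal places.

For Normal data with known variance σ², a Normal(μ₀, σ₀²) prior on μ is conjugate. Posterior precision = 1/σ₀² + n/σ²; posterior mean is the precision-weighted average of μ₀ and x̄.
n·x̄ = 4·6.73 = 26.92.
σ₀² = 8.77² = 76.9129, σ² = 8.08² = 65.2864; σ² + n·σ₀² = 65.2864 + 4·76.9129 = 372.938.
Posterior mean = (μ₀/σ₀² + n·x̄/σ²)/(1/σ₀² + n/σ²) = (σ²·μ₀ + σ₀²·n·x̄)/(σ² + n·σ₀²) = (65.2864·3.87 + 76.9129·26.92)/372.938 = 2323.153636/372.938 = 6.2293.

6.2293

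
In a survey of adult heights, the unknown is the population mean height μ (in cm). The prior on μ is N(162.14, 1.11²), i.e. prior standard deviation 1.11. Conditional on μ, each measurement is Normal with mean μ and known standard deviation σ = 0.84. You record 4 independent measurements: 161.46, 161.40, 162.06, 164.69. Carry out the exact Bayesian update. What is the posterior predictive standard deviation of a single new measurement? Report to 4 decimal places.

0.9273

For Normal data with known variance σ², a Normal(μ₀, σ₀²) prior on μ is conjugate. Posterior precision = 1/σ₀² + n/σ²; posterior mean is the precision-weighted average of μ₀ and x̄.
σ₀² = 1.11² = 1.2321, σ² = 0.84² = 0.7056; σ² + n·σ₀² = 0.7056 + 4·1.2321 = 5.634.
Posterior precision = 1/σ₀² + n/σ² = 1/1.2321 + 4/0.7056 = (σ² + n·σ₀²)/(σ₀²σ²) = 5.634/(1.2321·0.7056); posterior variance σₙ² = σ₀²σ²/(σ² + n·σ₀²) = 1.2321·0.7056/5.634 = 0.154308.
Predictive variance for one new observation = σₙ² + σ² = 1.2321·0.7056/5.634 + 0.7056 = σ²·(σ₀² + 5.634)/5.634 = 0.7056·6.8661/5.634 = 0.859908; SD = √(0.7056·6.8661/5.634) = 0.9273.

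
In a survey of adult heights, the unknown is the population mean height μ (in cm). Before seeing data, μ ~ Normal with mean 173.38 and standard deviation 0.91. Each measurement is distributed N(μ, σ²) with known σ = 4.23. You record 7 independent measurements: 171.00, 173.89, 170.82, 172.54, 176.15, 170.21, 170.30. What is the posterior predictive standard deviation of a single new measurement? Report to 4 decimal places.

4.3033

For Normal data with known variance σ², a Normal(μ₀, σ₀²) prior on μ is conjugate. Posterior precision = 1/σ₀² + n/σ²; posterior mean is the precision-weighted average of μ₀ and x̄.
σ₀² = 0.91² = 0.8281, σ² = 4.23² = 17.8929; σ² + n·σ₀² = 17.8929 + 7·0.8281 = 23.6896.
Posterior precision = 1/σ₀² + n/σ² = 1/0.8281 + 7/17.8929 = (σ² + n·σ₀²)/(σ₀²σ²) = 23.6896/(0.8281·17.8929); posterior variance σₙ² = σ₀²σ²/(σ² + n·σ₀²) = 0.8281·17.8929/23.6896 = 0.625469.
Predictive variance for one new observation = σₙ² + σ² = 0.8281·17.8929/23.6896 + 17.8929 = σ²·(σ₀² + 23.6896)/23.6896 = 17.8929·24.5177/23.6896 = 18.518369; SD = √(17.8929·24.5177/23.6896) = 4.3033.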